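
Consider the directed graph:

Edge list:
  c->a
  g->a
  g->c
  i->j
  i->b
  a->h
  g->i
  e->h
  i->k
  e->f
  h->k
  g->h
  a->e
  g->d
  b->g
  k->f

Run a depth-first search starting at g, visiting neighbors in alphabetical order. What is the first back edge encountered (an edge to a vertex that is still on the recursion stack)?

b→g

DFS from g (visiting neighbors in alphabetical order); mark gray on enter, black on exit:
g gray
  a gray
    e gray
      f gray
      f black
      h gray
        k gray
          k→f: f black — skip
        k black
      h black
    e black
    a→h: h black — skip
  a black
  c gray
    c→a: a black — skip
  c black
  d gray
  d black
  g→h: h black — skip
  i gray
    b gray
      b→g: g is gray → back edge
First back edge: b → g.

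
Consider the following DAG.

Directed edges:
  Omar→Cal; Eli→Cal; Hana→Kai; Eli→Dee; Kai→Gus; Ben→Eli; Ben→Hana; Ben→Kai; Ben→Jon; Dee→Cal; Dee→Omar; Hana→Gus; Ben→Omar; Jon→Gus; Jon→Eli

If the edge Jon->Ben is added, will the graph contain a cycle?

Yes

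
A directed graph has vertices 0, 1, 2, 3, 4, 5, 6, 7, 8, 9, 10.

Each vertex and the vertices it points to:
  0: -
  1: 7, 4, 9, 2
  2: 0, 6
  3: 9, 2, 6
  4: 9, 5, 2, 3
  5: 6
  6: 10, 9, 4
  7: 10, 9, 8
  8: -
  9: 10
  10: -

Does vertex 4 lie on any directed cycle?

Yes

4 is on a cycle iff 4 can reach itself via ≥1 edge.
4 → 5 → 6 → 4 — yes.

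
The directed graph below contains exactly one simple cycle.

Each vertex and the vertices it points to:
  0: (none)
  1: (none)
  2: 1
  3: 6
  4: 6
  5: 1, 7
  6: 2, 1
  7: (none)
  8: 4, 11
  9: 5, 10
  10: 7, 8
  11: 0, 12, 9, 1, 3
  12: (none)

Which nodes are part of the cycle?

8, 9, 10, 11

DFS with gray/black marking from 8:
8 gray
  4 gray
    6 gray
      2 gray
        1 gray
        1 black
      2 black
      6→1: 1 black — skip
    6 black
  4 black
  11 gray
    0 gray
    0 black
    12 gray
    12 black
    9 gray
      5 gray
        5→1: 1 black — skip
        7 gray
        7 black
      5 black
      10 gray
        10→7: 7 black — skip
        10→8: 8 is gray → back edge
Back edge closes the cycle 8 → 11 → 9 → 10 → 8; its vertices are {8, 9, 10, 11}.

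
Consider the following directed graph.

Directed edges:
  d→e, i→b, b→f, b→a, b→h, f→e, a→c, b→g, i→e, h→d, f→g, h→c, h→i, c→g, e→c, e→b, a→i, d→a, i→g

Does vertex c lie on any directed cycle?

No

c lies on a cycle iff there is a path from c back to itself.
Exploring from c, it never reaches itself; equivalently, its strongly connected component is a singleton.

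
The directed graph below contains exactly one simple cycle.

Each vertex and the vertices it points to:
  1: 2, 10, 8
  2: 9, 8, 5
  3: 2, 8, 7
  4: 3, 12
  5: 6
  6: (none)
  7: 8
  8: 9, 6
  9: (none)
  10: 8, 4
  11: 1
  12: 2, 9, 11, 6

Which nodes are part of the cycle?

DFS with gray/black marking from 4:
4 gray
  3 gray
    2 gray
      9 gray
      9 black
      8 gray
        8→9: 9 black — skip
        6 gray
        6 black
      8 black
      5 gray
        5→6: 6 black — skip
      5 black
    2 black
    3→8: 8 black — skip
    7 gray
      7→8: 8 black — skip
    7 black
  3 black
  12 gray
    12→2: 2 black — skip
    12→9: 9 black — skip
    11 gray
      1 gray
        1→2: 2 black — skip
        10 gray
          10→8: 8 black — skip
          10→4: 4 is gray → back edge
Back edge closes the cycle 4 → 12 → 11 → 1 → 10 → 4; its vertices are {1, 4, 10, 11, 12}.

1, 4, 10, 11, 12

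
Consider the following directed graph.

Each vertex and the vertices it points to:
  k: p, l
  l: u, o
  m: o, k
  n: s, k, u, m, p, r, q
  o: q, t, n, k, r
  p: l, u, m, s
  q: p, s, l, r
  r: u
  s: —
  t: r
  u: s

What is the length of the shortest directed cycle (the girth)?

3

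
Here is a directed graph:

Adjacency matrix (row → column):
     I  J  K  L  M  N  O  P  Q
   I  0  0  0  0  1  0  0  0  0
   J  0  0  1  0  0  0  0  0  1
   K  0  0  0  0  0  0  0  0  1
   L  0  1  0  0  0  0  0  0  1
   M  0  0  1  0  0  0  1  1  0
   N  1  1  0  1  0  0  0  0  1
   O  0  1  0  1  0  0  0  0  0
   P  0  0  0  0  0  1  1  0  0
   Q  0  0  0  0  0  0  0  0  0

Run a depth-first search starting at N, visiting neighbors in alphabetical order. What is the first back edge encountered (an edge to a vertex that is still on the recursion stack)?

DFS from N (visiting neighbors in alphabetical order); mark gray on enter, black on exit:
N gray
  I gray
    M gray
      K gray
        Q gray
        Q black
      K black
      O gray
        J gray
          J→K: K black — skip
          J→Q: Q black — skip
        J black
        L gray
          L→J: J black — skip
          L→Q: Q black — skip
        L black
      O black
      P gray
        P→N: N is gray → back edge
First back edge: P → N.

P->N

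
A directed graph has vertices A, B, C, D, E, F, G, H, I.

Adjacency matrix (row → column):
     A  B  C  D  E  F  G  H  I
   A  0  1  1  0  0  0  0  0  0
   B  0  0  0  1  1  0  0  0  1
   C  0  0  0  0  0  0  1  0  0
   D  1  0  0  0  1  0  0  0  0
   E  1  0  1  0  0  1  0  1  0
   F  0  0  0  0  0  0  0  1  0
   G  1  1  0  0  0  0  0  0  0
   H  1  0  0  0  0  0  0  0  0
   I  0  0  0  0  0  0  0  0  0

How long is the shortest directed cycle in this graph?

3

For each vertex v, BFS finds the shortest path from v back to v.
The shortest such closed walk is B → E → A → B, length 3.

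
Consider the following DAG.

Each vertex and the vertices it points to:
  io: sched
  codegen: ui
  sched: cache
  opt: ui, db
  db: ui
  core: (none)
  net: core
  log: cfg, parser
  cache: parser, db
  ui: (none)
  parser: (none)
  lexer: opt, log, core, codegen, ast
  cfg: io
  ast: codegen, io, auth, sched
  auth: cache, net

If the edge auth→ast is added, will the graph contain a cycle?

Yes

Adding auth→ast creates a cycle iff ast can already reach auth.
Path from ast: ast → auth.
So ast → … → auth → ast is a cycle.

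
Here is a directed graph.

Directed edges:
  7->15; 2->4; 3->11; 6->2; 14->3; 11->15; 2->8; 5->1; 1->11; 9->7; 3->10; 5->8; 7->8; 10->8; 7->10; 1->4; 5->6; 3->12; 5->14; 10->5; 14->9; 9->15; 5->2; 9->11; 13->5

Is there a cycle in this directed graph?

DFS with white/gray/black marking, starting from 14:
14 gray
  3 gray
    10 gray
      8 gray
      8 black
      5 gray
        2 gray
          2→8: 8 black — skip
          4 gray
          4 black
        2 black
        6 gray
          6→2: 2 black — skip
        6 black
        1 gray
          1→4: 4 black — skip
          11 gray
            15 gray
            15 black
          11 black
        1 black
        5→14: 14 is gray → back edge
Back edge found, so a cycle exists: 14 → 3 → 10 → 5 → 14.

Yes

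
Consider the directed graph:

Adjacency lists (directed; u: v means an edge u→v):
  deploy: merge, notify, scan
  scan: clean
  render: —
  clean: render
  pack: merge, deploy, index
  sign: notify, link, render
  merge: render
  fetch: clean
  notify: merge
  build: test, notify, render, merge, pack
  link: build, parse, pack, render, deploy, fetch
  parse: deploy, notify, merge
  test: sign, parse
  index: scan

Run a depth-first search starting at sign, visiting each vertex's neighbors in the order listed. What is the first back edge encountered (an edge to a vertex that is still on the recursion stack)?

test->sign

DFS from sign (visiting each vertex's neighbors in the order listed); mark gray on enter, black on exit:
sign gray
  notify gray
    merge gray
      render gray
      render black
    merge black
  notify black
  link gray
    build gray
      test gray
        test→sign: sign is gray → back edge
First back edge: test → sign.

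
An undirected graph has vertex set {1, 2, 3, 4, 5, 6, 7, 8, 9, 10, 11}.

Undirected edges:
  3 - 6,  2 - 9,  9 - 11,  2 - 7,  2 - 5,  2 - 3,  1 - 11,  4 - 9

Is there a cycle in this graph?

No

DFS, tracking each vertex's parent; an edge to a visited non-parent vertex closes a cycle.
Start from 2:
visit 2 (parent –)
  visit 3 (parent 2)
    3–2: parent, skip
    visit 6 (parent 3)
      6–3: parent, skip
  visit 7 (parent 2)
    7–2: parent, skip
  visit 5 (parent 2)
    5–2: parent, skip
  visit 9 (parent 2)
    9–2: parent, skip
    visit 4 (parent 9)
      4–9: parent, skip
    visit 11 (parent 9)
      visit 1 (parent 11)
        1–11: parent, skip
      11–9: parent, skip
visit 8 (parent –)
visit 10 (parent –)
No non-parent visited neighbor found — the graph is a forest.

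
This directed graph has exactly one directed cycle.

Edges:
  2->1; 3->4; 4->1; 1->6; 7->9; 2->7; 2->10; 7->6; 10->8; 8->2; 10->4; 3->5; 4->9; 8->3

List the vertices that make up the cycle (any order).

2, 8, 10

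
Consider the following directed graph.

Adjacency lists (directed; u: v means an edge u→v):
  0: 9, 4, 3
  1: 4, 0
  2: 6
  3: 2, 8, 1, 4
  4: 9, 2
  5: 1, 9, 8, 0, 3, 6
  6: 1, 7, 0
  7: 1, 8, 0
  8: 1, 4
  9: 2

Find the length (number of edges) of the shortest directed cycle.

3

For each vertex v, BFS finds the shortest path from v back to v.
The shortest such closed walk is 3 → 1 → 0 → 3, length 3.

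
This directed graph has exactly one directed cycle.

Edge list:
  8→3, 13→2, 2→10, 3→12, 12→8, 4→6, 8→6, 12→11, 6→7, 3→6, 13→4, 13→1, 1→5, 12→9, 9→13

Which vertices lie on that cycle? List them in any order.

DFS with gray/black marking from 12:
12 gray
  11 gray
  11 black
  8 gray
    6 gray
      7 gray
      7 black
    6 black
    3 gray
      3→12: 12 is gray → back edge
Back edge closes the cycle 12 → 8 → 3 → 12; its vertices are {3, 8, 12}.

3, 8, 12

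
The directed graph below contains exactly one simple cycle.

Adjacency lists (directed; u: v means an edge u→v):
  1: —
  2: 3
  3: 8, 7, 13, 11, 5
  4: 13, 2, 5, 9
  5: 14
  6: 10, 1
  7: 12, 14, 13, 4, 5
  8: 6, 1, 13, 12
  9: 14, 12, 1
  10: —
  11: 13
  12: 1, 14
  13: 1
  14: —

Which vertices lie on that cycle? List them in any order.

DFS with gray/black marking from 2:
2 gray
  3 gray
    8 gray
      6 gray
        10 gray
        10 black
        1 gray
        1 black
      6 black
      8→1: 1 black — skip
      13 gray
        13→1: 1 black — skip
      13 black
      12 gray
        12→1: 1 black — skip
        14 gray
        14 black
      12 black
    8 black
    7 gray
      7→12: 12 black — skip
      7→14: 14 black — skip
      7→13: 13 black — skip
      4 gray
        4→13: 13 black — skip
        4→2: 2 is gray → back edge
Back edge closes the cycle 2 → 3 → 7 → 4 → 2; its vertices are {2, 3, 4, 7}.

2, 3, 4, 7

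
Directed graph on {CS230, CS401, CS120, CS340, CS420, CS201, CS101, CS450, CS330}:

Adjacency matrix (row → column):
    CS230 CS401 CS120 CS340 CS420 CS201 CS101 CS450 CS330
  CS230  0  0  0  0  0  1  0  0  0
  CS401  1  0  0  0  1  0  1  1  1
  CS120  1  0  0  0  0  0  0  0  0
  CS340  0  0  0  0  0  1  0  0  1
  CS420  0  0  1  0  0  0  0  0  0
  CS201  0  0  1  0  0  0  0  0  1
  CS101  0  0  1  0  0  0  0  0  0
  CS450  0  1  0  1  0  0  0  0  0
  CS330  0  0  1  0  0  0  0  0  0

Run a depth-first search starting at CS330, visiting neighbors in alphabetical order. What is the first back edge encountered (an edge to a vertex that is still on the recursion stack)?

DFS from CS330 (visiting neighbors in alphabetical order); mark gray on enter, black on exit:
CS330 gray
  CS120 gray
    CS230 gray
      CS201 gray
        CS201→CS120: CS120 is gray → back edge
First back edge: CS201 → CS120.

CS201→CS120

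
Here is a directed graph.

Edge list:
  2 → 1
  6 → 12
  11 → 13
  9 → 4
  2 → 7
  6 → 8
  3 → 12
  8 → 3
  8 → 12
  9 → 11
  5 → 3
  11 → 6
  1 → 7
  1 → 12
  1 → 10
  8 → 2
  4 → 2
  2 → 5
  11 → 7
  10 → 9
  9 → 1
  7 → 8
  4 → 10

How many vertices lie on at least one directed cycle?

9

A vertex is on a directed cycle iff it belongs to a strongly connected component of size ≥ 2 (or has a self-loop).
The vertices on cycles are {1, 2, 4, 6, 7, 8, 9, 10, 11} — 9 in total.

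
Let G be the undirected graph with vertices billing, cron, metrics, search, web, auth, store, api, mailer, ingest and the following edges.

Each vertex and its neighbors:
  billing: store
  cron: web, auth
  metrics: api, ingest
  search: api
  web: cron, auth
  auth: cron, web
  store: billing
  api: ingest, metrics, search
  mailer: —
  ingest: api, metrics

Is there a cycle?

Yes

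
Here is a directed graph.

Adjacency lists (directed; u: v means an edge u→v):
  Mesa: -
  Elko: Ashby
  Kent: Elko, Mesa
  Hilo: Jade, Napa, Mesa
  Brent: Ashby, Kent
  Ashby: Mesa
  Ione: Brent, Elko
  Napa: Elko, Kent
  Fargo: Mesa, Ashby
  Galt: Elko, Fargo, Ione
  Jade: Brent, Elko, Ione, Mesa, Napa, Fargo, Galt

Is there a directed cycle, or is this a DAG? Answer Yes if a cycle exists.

No

DFS with white/gray/black marking, starting from Galt:
Galt gray
  Elko gray
    Ashby gray
      Mesa gray
      Mesa black
    Ashby black
  Elko black
  Fargo gray
    Fargo→Mesa: Mesa black — skip
    Fargo→Ashby: Ashby black — skip
  Fargo black
  Ione gray
    Brent gray
      Brent→Ashby: Ashby black — skip
      Kent gray
        Kent→Elko: Elko black — skip
        Kent→Mesa: Mesa black — skip
      Kent black
    Brent black
    Ione→Elko: Elko black — skip
  Ione black
Galt black
Hilo gray
  Jade gray
    Jade→Brent: Brent black — skip
    Jade→Elko: Elko black — skip
    Jade→Ione: Ione black — skip
    Jade→Mesa: Mesa black — skip
    Napa gray
      Napa→Elko: Elko black — skip
      Napa→Kent: Kent black — skip
    Napa black
    Jade→Fargo: Fargo black — skip
    Jade→Galt: Galt black — skip
  Jade black
  Hilo→Napa: Napa black — skip
  Hilo→Mesa: Mesa black — skip
Hilo black
Every edge goes to a white or black vertex — no back edge, so the graph is acyclic.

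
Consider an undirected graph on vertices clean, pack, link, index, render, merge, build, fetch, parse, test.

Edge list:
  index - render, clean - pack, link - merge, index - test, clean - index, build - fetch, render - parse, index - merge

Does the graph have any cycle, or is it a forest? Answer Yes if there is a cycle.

DFS, tracking each vertex's parent; an edge to a visited non-parent vertex closes a cycle.
Start from test:
visit test (parent –)
  visit index (parent test)
    visit merge (parent index)
      merge–index: parent, skip
      visit link (parent merge)
        link–merge: parent, skip
    visit render (parent index)
      render–index: parent, skip
      visit parse (parent render)
        parse–render: parent, skip
    index–test: parent, skip
    visit clean (parent index)
      visit pack (parent clean)
        pack–clean: parent, skip
      clean–index: parent, skip
visit build (parent –)
  visit fetch (parent build)
    fetch–build: parent, skip
No non-parent visited neighbor found — the graph is a forest.

No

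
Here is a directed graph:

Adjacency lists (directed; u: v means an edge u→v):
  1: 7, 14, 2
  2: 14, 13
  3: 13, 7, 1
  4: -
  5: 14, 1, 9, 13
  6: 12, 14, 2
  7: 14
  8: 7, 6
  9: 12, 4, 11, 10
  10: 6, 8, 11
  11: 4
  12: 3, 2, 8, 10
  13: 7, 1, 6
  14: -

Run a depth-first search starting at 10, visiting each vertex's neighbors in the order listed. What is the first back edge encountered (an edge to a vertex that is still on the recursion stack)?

2→13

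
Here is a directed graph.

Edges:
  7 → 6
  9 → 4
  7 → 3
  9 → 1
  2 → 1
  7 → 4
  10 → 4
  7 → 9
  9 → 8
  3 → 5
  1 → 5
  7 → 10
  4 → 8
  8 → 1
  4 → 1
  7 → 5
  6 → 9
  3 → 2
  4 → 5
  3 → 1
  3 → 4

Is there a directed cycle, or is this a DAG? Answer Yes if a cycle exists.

No

DFS with white/gray/black marking, starting from 10:
10 gray
  4 gray
    1 gray
      5 gray
      5 black
    1 black
    4→5: 5 black — skip
    8 gray
      8→1: 1 black — skip
    8 black
  4 black
10 black
2 gray
  2→1: 1 black — skip
2 black
3 gray
  3→1: 1 black — skip
  3→2: 2 black — skip
  3→5: 5 black — skip
  3→4: 4 black — skip
3 black
6 gray
  9 gray
    9→4: 4 black — skip
    9→8: 8 black — skip
    9→1: 1 black — skip
  9 black
6 black
7 gray
  7→9: 9 black — skip
  7→4: 4 black — skip
  7→6: 6 black — skip
  7→10: 10 black — skip
  7→5: 5 black — skip
  7→3: 3 black — skip
7 black
Every edge goes to a white or black vertex — no back edge, so the graph is acyclic.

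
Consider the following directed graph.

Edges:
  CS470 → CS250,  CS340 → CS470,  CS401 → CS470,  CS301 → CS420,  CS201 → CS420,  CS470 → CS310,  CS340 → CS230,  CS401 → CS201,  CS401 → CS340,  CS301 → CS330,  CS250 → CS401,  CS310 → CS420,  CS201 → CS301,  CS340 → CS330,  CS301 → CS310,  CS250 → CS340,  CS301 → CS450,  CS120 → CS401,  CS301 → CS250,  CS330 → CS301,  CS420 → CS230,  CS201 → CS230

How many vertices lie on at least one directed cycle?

7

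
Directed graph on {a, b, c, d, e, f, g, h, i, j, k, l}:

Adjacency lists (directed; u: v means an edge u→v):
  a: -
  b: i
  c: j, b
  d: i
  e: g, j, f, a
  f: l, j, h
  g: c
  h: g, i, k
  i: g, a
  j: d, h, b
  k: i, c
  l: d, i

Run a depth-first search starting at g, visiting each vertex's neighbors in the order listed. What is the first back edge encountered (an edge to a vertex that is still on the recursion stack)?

i->g

DFS from g (visiting each vertex's neighbors in the order listed); mark gray on enter, black on exit:
g gray
  c gray
    j gray
      d gray
        i gray
          i→g: g is gray → back edge
First back edge: i → g.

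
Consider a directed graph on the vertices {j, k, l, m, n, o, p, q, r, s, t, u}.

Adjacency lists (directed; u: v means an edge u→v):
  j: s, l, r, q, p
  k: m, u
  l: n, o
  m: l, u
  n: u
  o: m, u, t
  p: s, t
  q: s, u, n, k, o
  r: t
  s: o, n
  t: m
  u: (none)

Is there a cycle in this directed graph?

Yes

DFS with white/gray/black marking, starting from p:
p gray
  s gray
    o gray
      m gray
        l gray
          n gray
            u gray
            u black
          n black
          l→o: o is gray → back edge
Back edge found, so a cycle exists: o → m → l → o.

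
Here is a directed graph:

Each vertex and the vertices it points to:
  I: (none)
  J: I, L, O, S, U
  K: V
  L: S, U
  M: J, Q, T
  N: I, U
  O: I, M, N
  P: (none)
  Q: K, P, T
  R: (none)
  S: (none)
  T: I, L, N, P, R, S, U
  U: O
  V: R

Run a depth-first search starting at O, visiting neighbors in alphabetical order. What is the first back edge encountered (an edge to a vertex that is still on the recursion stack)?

U->O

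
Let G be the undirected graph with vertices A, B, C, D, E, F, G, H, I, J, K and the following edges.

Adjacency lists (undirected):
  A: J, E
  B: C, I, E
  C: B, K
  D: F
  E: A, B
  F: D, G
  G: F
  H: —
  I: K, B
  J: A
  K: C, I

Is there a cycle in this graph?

Yes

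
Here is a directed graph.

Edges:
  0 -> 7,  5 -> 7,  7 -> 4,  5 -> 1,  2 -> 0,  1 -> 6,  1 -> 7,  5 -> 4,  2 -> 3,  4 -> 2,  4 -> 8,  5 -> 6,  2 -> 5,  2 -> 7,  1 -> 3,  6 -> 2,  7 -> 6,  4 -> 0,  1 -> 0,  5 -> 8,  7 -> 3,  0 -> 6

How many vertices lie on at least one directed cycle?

A vertex is on a directed cycle iff it belongs to a strongly connected component of size ≥ 2 (or has a self-loop).
The vertices on cycles are {0, 1, 2, 4, 5, 6, 7} — 7 in total.

7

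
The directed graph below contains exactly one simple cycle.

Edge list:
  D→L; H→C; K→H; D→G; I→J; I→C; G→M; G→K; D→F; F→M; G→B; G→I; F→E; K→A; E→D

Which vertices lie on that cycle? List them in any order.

DFS with gray/black marking from D:
D gray
  F gray
    E gray
      E→D: D is gray → back edge
Back edge closes the cycle D → F → E → D; its vertices are {D, E, F}.

D, E, F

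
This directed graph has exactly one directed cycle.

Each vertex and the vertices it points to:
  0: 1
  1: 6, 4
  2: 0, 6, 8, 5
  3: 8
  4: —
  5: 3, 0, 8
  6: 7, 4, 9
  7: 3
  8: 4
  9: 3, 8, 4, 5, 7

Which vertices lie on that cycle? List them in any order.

DFS with gray/black marking from 5:
5 gray
  3 gray
    8 gray
      4 gray
      4 black
    8 black
  3 black
  0 gray
    1 gray
      6 gray
        7 gray
          7→3: 3 black — skip
        7 black
        6→4: 4 black — skip
        9 gray
          9→3: 3 black — skip
          9→8: 8 black — skip
          9→4: 4 black — skip
          9→5: 5 is gray → back edge
Back edge closes the cycle 5 → 0 → 1 → 6 → 9 → 5; its vertices are {0, 1, 5, 6, 9}.

0, 1, 5, 6, 9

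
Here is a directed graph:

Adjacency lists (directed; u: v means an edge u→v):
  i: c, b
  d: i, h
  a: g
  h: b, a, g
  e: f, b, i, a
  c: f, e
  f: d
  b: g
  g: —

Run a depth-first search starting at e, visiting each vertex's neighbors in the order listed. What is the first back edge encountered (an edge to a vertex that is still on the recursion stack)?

DFS from e (visiting each vertex's neighbors in the order listed); mark gray on enter, black on exit:
e gray
  f gray
    d gray
      i gray
        c gray
          c→f: f is gray → back edge
First back edge: c → f.

c→f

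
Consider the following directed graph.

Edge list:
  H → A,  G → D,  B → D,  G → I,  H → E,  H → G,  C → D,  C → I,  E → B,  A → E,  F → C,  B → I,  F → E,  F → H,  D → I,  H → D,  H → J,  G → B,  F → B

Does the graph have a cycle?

DFS with white/gray/black marking, starting from I:
I gray
I black
A gray
  E gray
    B gray
      D gray
        D→I: I black — skip
      D black
      B→I: I black — skip
    B black
  E black
A black
C gray
  C→I: I black — skip
  C→D: D black — skip
C black
F gray
  F→E: E black — skip
  F→C: C black — skip
  H gray
    H→A: A black — skip
    J gray
    J black
    H→D: D black — skip
    H→E: E black — skip
    G gray
      G→D: D black — skip
      G→B: B black — skip
      G→I: I black — skip
    G black
  H black
  F→B: B black — skip
F black
Every edge goes to a white or black vertex — no back edge, so the graph is acyclic.

No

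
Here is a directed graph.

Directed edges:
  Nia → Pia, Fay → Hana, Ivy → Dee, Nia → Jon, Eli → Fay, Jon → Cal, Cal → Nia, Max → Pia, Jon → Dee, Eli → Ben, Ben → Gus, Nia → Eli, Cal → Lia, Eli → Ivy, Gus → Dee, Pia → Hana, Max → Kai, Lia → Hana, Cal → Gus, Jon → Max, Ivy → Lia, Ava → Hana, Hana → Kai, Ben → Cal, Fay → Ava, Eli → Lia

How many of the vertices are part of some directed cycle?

5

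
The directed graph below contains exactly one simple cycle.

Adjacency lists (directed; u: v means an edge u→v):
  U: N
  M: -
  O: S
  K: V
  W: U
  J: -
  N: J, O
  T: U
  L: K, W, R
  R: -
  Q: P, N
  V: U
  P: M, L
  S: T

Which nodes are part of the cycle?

N, O, S, T, U

DFS with gray/black marking from N:
N gray
  J gray
  J black
  O gray
    S gray
      T gray
        U gray
          U→N: N is gray → back edge
Back edge closes the cycle N → O → S → T → U → N; its vertices are {N, O, S, T, U}.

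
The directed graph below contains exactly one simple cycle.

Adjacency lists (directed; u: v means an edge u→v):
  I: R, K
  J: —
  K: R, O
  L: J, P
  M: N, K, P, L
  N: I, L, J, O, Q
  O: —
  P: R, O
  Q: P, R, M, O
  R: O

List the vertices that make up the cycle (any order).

M, N, Q

DFS with gray/black marking from M:
M gray
  N gray
    I gray
      R gray
        O gray
        O black
      R black
      K gray
        K→R: R black — skip
        K→O: O black — skip
      K black
    I black
    L gray
      J gray
      J black
      P gray
        P→R: R black — skip
        P→O: O black — skip
      P black
    L black
    N→J: J black — skip
    N→O: O black — skip
    Q gray
      Q→P: P black — skip
      Q→R: R black — skip
      Q→M: M is gray → back edge
Back edge closes the cycle M → N → Q → M; its vertices are {M, N, Q}.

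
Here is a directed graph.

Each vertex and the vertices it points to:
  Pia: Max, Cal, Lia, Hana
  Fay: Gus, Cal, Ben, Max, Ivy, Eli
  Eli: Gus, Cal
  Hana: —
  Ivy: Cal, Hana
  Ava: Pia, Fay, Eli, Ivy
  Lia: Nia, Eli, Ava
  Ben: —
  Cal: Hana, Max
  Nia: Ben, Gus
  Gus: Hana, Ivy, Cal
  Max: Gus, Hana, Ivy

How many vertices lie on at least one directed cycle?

7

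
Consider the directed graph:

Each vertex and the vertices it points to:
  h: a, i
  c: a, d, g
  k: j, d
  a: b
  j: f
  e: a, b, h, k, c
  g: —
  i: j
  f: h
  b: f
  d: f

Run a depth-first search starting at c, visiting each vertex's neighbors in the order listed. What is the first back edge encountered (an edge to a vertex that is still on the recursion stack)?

h→a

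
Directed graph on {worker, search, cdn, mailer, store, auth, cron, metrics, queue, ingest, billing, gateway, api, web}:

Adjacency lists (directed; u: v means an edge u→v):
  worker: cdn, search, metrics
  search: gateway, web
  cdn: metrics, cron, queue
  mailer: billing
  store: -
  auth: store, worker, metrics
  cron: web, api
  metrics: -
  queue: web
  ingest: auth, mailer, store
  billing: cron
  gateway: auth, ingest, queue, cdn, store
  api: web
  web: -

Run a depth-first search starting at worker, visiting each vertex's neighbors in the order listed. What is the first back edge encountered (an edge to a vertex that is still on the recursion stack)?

auth->worker

DFS from worker (visiting each vertex's neighbors in the order listed); mark gray on enter, black on exit:
worker gray
  cdn gray
    metrics gray
    metrics black
    cron gray
      web gray
      web black
      api gray
        api→web: web black — skip
      api black
    cron black
    queue gray
      queue→web: web black — skip
    queue black
  cdn black
  search gray
    gateway gray
      auth gray
        store gray
        store black
        auth→worker: worker is gray → back edge
First back edge: auth → worker.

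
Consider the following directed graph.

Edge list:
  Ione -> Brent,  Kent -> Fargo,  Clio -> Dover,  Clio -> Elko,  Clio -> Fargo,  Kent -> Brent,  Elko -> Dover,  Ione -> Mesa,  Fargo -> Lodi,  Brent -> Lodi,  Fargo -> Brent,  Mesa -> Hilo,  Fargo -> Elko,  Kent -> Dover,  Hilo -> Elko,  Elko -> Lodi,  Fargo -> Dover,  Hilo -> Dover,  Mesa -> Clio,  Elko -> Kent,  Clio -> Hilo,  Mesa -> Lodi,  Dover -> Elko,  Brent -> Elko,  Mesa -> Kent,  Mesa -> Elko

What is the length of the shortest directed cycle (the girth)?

2

For each vertex v, BFS finds the shortest path from v back to v.
The shortest such closed walk is Elko → Dover → Elko, length 2.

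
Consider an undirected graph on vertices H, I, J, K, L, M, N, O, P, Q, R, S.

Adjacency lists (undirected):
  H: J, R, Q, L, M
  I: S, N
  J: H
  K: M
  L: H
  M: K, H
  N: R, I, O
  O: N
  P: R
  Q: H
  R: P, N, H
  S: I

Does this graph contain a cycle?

DFS, tracking each vertex's parent; an edge to a visited non-parent vertex closes a cycle.
Start from S:
visit S (parent –)
  visit I (parent S)
    I–S: parent, skip
    visit N (parent I)
      visit R (parent N)
        visit P (parent R)
          P–R: parent, skip
        R–N: parent, skip
        visit H (parent R)
          visit J (parent H)
            J–H: parent, skip
          H–R: parent, skip
          visit Q (parent H)
            Q–H: parent, skip
          visit L (parent H)
            L–H: parent, skip
          visit M (parent H)
            visit K (parent M)
              K–M: parent, skip
            M–H: parent, skip
      N–I: parent, skip
      visit O (parent N)
        O–N: parent, skip
No non-parent visited neighbor found — the graph is a forest.

No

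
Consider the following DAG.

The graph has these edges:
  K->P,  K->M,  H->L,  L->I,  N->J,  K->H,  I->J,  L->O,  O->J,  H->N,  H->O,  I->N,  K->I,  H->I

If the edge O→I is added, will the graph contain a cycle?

Adding O→I creates a cycle iff I can already reach O.
Explore from I: no path reaches O. The graph stays acyclic.

No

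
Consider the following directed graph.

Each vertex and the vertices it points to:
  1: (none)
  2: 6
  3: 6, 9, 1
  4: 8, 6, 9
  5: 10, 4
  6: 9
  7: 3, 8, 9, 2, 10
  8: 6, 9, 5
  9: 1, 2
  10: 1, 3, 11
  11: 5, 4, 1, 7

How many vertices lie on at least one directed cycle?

9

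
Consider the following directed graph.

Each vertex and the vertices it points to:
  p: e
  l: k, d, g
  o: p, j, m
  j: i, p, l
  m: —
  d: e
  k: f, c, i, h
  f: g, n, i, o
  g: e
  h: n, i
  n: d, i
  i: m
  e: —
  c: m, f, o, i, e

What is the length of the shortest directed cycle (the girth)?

5

For each vertex v, BFS finds the shortest path from v back to v.
The shortest such closed walk is k → c → o → j → l → k, length 5.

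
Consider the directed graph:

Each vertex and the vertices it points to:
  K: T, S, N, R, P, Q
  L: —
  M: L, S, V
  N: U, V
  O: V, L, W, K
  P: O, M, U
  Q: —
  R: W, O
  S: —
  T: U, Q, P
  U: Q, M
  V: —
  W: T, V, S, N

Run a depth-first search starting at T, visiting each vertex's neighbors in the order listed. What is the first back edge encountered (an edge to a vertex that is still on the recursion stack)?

DFS from T (visiting each vertex's neighbors in the order listed); mark gray on enter, black on exit:
T gray
  U gray
    Q gray
    Q black
    M gray
      L gray
      L black
      S gray
      S black
      V gray
      V black
    M black
  U black
  T→Q: Q black — skip
  P gray
    O gray
      O→V: V black — skip
      O→L: L black — skip
      W gray
        W→T: T is gray → back edge
First back edge: W → T.

W->T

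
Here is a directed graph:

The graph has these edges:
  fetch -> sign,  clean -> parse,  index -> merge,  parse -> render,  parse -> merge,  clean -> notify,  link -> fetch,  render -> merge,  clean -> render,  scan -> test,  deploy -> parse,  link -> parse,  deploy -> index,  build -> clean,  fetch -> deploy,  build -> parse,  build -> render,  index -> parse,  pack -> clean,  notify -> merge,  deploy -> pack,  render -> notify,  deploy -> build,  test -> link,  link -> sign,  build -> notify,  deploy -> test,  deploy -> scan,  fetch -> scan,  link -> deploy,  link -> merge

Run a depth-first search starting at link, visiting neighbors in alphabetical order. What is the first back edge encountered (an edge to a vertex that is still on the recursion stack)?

DFS from link (visiting neighbors in alphabetical order); mark gray on enter, black on exit:
link gray
  deploy gray
    build gray
      clean gray
        notify gray
          merge gray
          merge black
        notify black
        parse gray
          parse→merge: merge black — skip
          render gray
            render→merge: merge black — skip
            render→notify: notify black — skip
          render black
        parse black
        clean→render: render black — skip
      clean black
      build→notify: notify black — skip
      build→parse: parse black — skip
      build→render: render black — skip
    build black
    index gray
      index→merge: merge black — skip
      index→parse: parse black — skip
    index black
    pack gray
      pack→clean: clean black — skip
    pack black
    deploy→parse: parse black — skip
    scan gray
      test gray
        test→link: link is gray → back edge
First back edge: test → link.

test->link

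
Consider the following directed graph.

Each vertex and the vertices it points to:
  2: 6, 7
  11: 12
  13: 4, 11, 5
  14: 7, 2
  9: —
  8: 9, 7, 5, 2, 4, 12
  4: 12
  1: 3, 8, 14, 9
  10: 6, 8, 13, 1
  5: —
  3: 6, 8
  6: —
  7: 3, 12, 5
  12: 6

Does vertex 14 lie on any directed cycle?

No

14 lies on a cycle iff there is a path from 14 back to itself.
Exploring from 14, it never reaches itself; equivalently, its strongly connected component is a singleton.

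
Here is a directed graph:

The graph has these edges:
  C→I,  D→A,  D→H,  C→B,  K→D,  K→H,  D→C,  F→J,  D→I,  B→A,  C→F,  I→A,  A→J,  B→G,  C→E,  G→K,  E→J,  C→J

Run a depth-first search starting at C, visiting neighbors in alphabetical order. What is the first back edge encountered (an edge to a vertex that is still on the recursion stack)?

DFS from C (visiting neighbors in alphabetical order); mark gray on enter, black on exit:
C gray
  B gray
    A gray
      J gray
      J black
    A black
    G gray
      K gray
        D gray
          D→A: A black — skip
          D→C: C is gray → back edge
First back edge: D → C.

D->C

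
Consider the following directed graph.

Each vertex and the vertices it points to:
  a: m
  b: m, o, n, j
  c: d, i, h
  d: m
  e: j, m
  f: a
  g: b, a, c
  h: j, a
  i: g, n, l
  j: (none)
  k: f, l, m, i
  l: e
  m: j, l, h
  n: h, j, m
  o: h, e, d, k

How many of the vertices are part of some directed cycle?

A vertex is on a directed cycle iff it belongs to a strongly connected component of size ≥ 2 (or has a self-loop).
The vertices on cycles are {a, b, c, e, g, h, i, k, l, m, o} — 11 in total.

11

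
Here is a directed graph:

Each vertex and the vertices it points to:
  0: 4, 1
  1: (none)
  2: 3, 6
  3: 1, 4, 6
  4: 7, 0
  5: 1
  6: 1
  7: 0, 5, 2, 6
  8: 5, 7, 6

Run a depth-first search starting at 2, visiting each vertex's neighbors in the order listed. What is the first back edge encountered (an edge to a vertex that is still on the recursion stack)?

0→4

DFS from 2 (visiting each vertex's neighbors in the order listed); mark gray on enter, black on exit:
2 gray
  3 gray
    1 gray
    1 black
    4 gray
      7 gray
        0 gray
          0→4: 4 is gray → back edge
First back edge: 0 → 4.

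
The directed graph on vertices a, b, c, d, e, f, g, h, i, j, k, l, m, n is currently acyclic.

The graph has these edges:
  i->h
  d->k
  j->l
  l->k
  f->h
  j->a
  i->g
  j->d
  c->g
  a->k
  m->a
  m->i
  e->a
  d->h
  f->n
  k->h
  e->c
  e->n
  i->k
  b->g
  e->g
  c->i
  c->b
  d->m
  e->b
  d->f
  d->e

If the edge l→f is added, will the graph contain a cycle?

No

Adding l→f creates a cycle iff f can already reach l.
Explore from f: no path reaches l. The graph stays acyclic.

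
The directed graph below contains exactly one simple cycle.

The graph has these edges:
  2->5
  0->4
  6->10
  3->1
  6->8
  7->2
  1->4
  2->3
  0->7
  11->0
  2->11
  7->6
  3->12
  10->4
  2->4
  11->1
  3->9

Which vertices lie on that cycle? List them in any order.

DFS with gray/black marking from 7:
7 gray
  2 gray
    11 gray
      0 gray
        4 gray
        4 black
        0→7: 7 is gray → back edge
Back edge closes the cycle 7 → 2 → 11 → 0 → 7; its vertices are {0, 2, 7, 11}.

0, 2, 7, 11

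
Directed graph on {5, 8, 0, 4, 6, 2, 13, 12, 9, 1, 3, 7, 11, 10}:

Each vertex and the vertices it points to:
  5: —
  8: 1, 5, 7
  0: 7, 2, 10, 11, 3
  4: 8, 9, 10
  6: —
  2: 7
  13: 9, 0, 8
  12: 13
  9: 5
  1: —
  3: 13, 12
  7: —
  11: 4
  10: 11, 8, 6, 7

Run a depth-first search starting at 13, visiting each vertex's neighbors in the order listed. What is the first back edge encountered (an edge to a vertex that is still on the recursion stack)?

DFS from 13 (visiting each vertex's neighbors in the order listed); mark gray on enter, black on exit:
13 gray
  9 gray
    5 gray
    5 black
  9 black
  0 gray
    7 gray
    7 black
    2 gray
      2→7: 7 black — skip
    2 black
    10 gray
      11 gray
        4 gray
          8 gray
            1 gray
            1 black
            8→5: 5 black — skip
            8→7: 7 black — skip
          8 black
          4→9: 9 black — skip
          4→10: 10 is gray → back edge
First back edge: 4 → 10.

4->10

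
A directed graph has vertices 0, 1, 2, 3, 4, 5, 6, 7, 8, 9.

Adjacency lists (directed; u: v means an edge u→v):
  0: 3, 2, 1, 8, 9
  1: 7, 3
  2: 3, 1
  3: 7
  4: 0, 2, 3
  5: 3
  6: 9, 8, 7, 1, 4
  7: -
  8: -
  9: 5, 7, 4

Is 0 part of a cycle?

0 is on a cycle iff 0 can reach itself via ≥1 edge.
0 → 9 → 4 → 0 — yes.

Yes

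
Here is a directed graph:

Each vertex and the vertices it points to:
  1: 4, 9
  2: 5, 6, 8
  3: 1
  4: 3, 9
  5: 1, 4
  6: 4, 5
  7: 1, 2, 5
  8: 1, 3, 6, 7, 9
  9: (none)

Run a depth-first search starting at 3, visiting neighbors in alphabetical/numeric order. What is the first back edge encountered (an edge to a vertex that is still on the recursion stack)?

4->3

DFS from 3 (visiting neighbors in alphabetical/numeric order); mark gray on enter, black on exit:
3 gray
  1 gray
    4 gray
      4→3: 3 is gray → back edge
First back edge: 4 → 3.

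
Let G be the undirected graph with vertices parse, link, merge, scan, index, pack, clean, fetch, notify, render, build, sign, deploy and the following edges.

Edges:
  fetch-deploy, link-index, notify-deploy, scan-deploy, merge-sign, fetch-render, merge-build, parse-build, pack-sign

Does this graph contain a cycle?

No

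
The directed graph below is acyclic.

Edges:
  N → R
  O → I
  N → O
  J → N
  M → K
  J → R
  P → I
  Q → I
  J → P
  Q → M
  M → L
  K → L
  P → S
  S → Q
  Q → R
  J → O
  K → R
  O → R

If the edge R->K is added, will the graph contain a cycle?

Yes

Adding R→K creates a cycle iff K can already reach R.
Path from K: K → R.
So K → … → R → K is a cycle.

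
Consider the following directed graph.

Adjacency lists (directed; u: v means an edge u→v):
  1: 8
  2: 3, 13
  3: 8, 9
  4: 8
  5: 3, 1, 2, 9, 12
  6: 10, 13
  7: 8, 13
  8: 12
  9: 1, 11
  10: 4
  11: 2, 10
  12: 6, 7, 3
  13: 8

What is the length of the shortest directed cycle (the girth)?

3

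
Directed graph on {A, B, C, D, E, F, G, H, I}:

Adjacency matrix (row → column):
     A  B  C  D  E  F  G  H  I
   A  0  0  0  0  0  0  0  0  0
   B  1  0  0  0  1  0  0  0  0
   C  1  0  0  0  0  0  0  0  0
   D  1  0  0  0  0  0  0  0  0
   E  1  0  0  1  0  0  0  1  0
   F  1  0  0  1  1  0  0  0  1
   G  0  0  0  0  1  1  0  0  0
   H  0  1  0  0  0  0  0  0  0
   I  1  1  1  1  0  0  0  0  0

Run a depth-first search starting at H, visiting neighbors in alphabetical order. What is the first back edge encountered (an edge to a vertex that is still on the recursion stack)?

DFS from H (visiting neighbors in alphabetical order); mark gray on enter, black on exit:
H gray
  B gray
    A gray
    A black
    E gray
      E→A: A black — skip
      D gray
        D→A: A black — skip
      D black
      E→H: H is gray → back edge
First back edge: E → H.

E->H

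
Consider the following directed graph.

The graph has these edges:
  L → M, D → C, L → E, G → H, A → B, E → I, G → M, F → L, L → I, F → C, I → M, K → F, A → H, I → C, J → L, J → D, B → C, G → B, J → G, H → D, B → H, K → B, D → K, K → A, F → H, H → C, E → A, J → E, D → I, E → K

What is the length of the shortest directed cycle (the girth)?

4

For each vertex v, BFS finds the shortest path from v back to v.
The shortest such closed walk is D → K → F → H → D, length 4.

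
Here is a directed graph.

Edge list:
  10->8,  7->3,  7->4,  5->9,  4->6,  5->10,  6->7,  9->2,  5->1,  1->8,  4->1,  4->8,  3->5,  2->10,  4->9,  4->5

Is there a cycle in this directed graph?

Yes

DFS with white/gray/black marking, starting from 4:
4 gray
  5 gray
    10 gray
      8 gray
      8 black
    10 black
    9 gray
      2 gray
        2→10: 10 black — skip
      2 black
    9 black
    1 gray
      1→8: 8 black — skip
    1 black
  5 black
  4→1: 1 black — skip
  4→9: 9 black — skip
  4→8: 8 black — skip
  6 gray
    7 gray
      7→4: 4 is gray → back edge
Back edge found, so a cycle exists: 4 → 6 → 7 → 4.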